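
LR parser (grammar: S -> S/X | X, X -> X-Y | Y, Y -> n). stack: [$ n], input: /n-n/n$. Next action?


'n' on top is the handle for Y -> n
Action: reduce (Y -> n)


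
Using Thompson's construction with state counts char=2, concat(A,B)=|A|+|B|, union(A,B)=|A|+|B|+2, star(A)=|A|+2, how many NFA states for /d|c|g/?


Syntax tree has 3 char leaf(s), 2 union(s), 0 star(s)
chars contribute 3×2 = 6; each union adds +2; each star adds +2
Total: 6 + 4 + 0 = 10 states


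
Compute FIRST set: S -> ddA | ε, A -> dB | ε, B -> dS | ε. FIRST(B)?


Per alternative of B: FIRST(dS) = {d}; FIRST(ε) = {ε}
FIRST(B) = {d, ε}


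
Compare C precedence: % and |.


'%' is multiplicative (level 10); '|' is bitwise OR (level 3)
Higher level binds tighter
'%' has higher precedence than '|'


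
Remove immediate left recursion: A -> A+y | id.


Left-recursive alternatives: A+y; non-recursive: id
Introduce A': A -> idA', A' -> +yA' | ε


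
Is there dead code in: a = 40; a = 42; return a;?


first assignment to a is overwritten before any read
Dead: 'a = 40'


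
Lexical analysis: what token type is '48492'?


Pattern: digits only
Type: INTEGER_LITERAL


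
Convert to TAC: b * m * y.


Break into single-operator statements:
t1 = b * m
t2 = t1 * y


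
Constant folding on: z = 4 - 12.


4 - 12 = -8 at compile time
Optimized: z = -8


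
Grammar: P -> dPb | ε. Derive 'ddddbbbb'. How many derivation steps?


Derivation: P => dPb => ddPbb => dddPbbb => ddddPbbbb => ddddbbbb
Steps: 5


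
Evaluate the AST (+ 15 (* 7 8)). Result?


Evaluate inner: (* 7 8) = 56
Evaluate root: (+ 15 56) = 71
Result: 71


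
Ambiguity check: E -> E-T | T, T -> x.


precedence layered via separate nonterminal T: deterministic
Unambiguous


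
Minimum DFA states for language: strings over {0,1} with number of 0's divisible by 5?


Track (count of 0) mod 5: states 0..4, accept at 0
Minimal DFA: 5 states


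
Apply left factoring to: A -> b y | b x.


Common prefix: 'b'
Factored: A -> b A', A' -> y | x


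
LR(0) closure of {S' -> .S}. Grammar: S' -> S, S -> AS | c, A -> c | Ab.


Start: S' -> .S
For each item with dot before a nonterminal B, add B -> .γ for every B-production
Closure: [S' -> .S, S -> .AS, S -> .c, A -> .c, A -> .Ab]


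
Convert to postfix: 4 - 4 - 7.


Left to right (same or higher precedence on left)
Postfix: 4 4 - 7 -


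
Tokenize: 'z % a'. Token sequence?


Scan left to right, longest-match per lexeme
Tokens: ID(z), OP(%), ID(a)


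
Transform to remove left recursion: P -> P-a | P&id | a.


Left-recursive alternatives: P-a, P&id; non-recursive: a
Introduce P': P -> aP', P' -> -aP' | &idP' | ε


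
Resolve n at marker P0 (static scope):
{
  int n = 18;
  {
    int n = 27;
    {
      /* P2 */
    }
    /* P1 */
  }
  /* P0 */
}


n declared in the same block as P0
n = 18


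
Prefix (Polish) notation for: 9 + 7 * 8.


'*' binds tighter: tree is (+ 9 (* 7 8))
Prefix: + 9 * 7 8


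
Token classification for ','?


Pattern: delimiter/punctuation
Type: PUNCTUATION


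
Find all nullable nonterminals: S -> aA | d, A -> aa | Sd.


A nonterminal is nullable iff some alternative derives ε (directly, or every symbol in it is nullable)
Nullable: {}


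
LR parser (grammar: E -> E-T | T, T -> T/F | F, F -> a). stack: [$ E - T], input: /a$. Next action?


'/' can extend T; shift to build T -> T/F
Action: shift


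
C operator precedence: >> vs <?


'>>' is shift (level 8); '<' is relational (level 7)
Higher level binds tighter
'>>' has higher precedence than '<'


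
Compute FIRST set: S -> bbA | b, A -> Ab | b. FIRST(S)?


Per alternative of S: FIRST(bbA) = {b}; FIRST(b) = {b}
FIRST(S) = {b}


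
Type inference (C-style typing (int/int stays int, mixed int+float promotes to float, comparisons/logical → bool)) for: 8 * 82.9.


Operand types: int * float
Rule: mixed int/float promotes to float; int/int stays int
Result type: float


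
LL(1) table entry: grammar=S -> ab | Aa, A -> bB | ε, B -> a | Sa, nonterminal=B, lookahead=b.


For [B, b]: 'b' ∈ FIRST(Sa)
Entry: B -> Sa


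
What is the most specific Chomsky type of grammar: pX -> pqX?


LHS has context (more than one symbol) and |LHS| ≤ |RHS|
Classification: Type 1 (Context-Sensitive)


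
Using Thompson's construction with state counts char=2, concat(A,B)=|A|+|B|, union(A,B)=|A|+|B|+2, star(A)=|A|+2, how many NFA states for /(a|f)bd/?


Syntax tree has 4 char leaf(s), 1 union(s), 0 star(s)
chars contribute 4×2 = 8; each union adds +2; each star adds +2
Total: 8 + 2 + 0 = 10 states


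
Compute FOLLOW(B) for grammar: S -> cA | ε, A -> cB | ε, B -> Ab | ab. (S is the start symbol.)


$ ∈ FOLLOW(S). For each A -> αBβ: add FIRST(β)\{ε} to FOLLOW(B); if β nullable, add FOLLOW(A).
FOLLOW(B) = {$, b}


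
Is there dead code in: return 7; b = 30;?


statement follows a return and is unreachable
Dead: 'b = 30'


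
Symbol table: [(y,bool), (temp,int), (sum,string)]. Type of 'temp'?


Lookup 'temp' → type int


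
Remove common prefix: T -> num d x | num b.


Common prefix: 'num'
Factored: T -> num T', T' -> d x | b


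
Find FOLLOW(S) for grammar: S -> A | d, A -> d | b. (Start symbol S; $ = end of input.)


$ ∈ FOLLOW(S). For each A -> αBβ: add FIRST(β)\{ε} to FOLLOW(B); if β nullable, add FOLLOW(A).
FOLLOW(S) = {$}


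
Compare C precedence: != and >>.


'>>' is shift (level 8); '!=' is equality (level 6)
Higher level binds tighter
'>>' has higher precedence than '!='


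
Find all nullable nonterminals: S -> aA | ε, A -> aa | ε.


A nonterminal is nullable iff some alternative derives ε (directly, or every symbol in it is nullable)
Nullable: {A, S}


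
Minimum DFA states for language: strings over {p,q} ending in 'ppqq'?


Track the longest suffix of input matching a prefix of 'ppqq': 5 classes (prefixes of length 0..4)
Minimal DFA: 5 states


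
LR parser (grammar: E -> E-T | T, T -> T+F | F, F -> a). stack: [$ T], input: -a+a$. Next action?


lookahead ∉ {+} so T won't extend; reduce E -> T
Action: reduce (E -> T)


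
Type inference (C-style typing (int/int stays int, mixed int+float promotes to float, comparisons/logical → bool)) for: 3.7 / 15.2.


Operand types: float / float
Rule: mixed int/float promotes to float; int/int stays int
Result type: float


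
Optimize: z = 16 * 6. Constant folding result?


16 * 6 = 96 at compile time
Optimized: z = 96


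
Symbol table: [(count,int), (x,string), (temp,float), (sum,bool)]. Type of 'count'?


Lookup 'count' → type int


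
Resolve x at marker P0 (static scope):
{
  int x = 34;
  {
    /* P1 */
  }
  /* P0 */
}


x declared in the same block as P0
x = 34


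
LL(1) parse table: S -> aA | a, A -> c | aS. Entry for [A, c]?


For [A, c]: 'c' ∈ FIRST(c)
Entry: A -> c


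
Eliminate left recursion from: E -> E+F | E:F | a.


Left-recursive alternatives: E+F, E:F; non-recursive: a
Introduce E': E -> aE', E' -> +FE' | :FE' | ε


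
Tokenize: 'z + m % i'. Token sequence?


Scan left to right, longest-match per lexeme
Tokens: ID(z), OP(+), ID(m), OP(%), ID(i)


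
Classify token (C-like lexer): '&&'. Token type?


Pattern: operator symbol
Type: OPERATOR


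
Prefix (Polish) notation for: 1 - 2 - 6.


left-to-right (same/higher precedence on left): tree is (- (- 1 2) 6)
Prefix: - - 1 2 6


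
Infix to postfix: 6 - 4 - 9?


Left to right (same or higher precedence on left)
Postfix: 6 4 - 9 -


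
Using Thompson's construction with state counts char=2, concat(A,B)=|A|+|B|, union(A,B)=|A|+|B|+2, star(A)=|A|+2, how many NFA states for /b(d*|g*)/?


Syntax tree has 3 char leaf(s), 1 union(s), 2 star(s)
chars contribute 3×2 = 6; each union adds +2; each star adds +2
Total: 6 + 2 + 4 = 12 states


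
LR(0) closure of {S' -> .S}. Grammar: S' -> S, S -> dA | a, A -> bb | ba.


Start: S' -> .S
For each item with dot before a nonterminal B, add B -> .γ for every B-production
Closure: [S' -> .S, S -> .dA, S -> .a]


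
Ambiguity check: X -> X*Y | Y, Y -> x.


precedence layered via separate nonterminal Y: deterministic
Unambiguous


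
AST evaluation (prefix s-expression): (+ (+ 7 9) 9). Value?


Evaluate inner: (+ 7 9) = 16
Evaluate root: (+ 16 9) = 25
Result: 25


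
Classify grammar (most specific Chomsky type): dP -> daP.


LHS has context (more than one symbol) and |LHS| ≤ |RHS|
Classification: Type 1 (Context-Sensitive)


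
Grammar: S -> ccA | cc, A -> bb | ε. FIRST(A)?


Per alternative of A: FIRST(bb) = {b}; FIRST(ε) = {ε}
FIRST(A) = {b, ε}


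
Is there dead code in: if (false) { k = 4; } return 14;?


condition is constant false, so the whole block is unreachable
Dead: 'if (false) { k = 4; }'


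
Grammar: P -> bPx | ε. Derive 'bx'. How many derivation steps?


Derivation: P => bPx => bx
Steps: 2


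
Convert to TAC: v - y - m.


Break into single-operator statements:
t1 = v - y
t2 = t1 - m


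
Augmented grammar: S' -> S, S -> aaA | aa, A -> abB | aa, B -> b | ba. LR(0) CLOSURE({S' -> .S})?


Start: S' -> .S
For each item with dot before a nonterminal B, add B -> .γ for every B-production
Closure: [S' -> .S, S -> .aaA, S -> .aa]


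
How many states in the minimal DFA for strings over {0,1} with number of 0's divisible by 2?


Track (count of 0) mod 2: states 0..1, accept at 0
Minimal DFA: 2 states


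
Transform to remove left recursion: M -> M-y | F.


Left-recursive alternatives: M-y; non-recursive: F
Introduce M': M -> FM', M' -> -yM' | ε


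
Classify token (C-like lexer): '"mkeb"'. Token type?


Pattern: double-quoted sequence
Type: STRING_LITERAL


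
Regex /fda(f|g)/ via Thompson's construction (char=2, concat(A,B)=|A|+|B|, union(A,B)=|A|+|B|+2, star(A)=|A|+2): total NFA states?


Syntax tree has 5 char leaf(s), 1 union(s), 0 star(s)
chars contribute 5×2 = 10; each union adds +2; each star adds +2
Total: 10 + 2 + 0 = 12 states


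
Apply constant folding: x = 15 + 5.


15 + 5 = 20 at compile time
Optimized: x = 20


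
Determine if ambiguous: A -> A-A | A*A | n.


'n-n*n' has two parse trees (no precedence encoded between - and *)
Ambiguous


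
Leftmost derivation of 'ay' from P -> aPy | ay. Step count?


Derivation: P => ay
Steps: 1


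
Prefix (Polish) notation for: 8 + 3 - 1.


left-to-right (same/higher precedence on left): tree is (- (+ 8 3) 1)
Prefix: - + 8 3 1


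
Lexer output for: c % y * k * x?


Scan left to right, longest-match per lexeme
Tokens: ID(c), OP(%), ID(y), OP(*), ID(k), OP(*), ID(x)


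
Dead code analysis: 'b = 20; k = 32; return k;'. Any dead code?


b is assigned but never read
Dead: 'b = 20'


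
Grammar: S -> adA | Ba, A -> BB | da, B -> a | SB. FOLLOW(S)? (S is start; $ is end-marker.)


$ ∈ FOLLOW(S). For each A -> αBβ: add FIRST(β)\{ε} to FOLLOW(B); if β nullable, add FOLLOW(A).
FOLLOW(S) = {$, a}


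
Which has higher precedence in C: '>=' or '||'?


'>=' is relational (level 7); '||' is logical OR (level 1)
Higher level binds tighter
'>=' has higher precedence than '||'


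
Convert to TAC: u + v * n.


Break into single-operator statements:
t1 = v * n
t2 = u + t1


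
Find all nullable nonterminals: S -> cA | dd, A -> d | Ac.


A nonterminal is nullable iff some alternative derives ε (directly, or every symbol in it is nullable)
Nullable: {}


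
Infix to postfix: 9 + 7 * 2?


* has higher precedence, evaluate 7*2 first
Postfix: 9 7 2 * +


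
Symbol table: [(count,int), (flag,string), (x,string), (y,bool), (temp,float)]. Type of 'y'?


Lookup 'y' → type bool


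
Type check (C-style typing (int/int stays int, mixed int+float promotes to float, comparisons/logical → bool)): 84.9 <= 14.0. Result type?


Operand types: float <= float
Rule: comparison yields bool
Result type: bool


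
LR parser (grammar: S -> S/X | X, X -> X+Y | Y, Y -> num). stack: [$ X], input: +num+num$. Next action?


shift '+' to continue X -> X+Y
Action: shift


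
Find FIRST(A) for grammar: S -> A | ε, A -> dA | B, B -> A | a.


Per alternative of A: FIRST(dA) = {d}; FIRST(B) = {a, d}
FIRST(A) = {a, d}


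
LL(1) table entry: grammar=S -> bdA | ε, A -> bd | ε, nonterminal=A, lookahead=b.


For [A, b]: 'b' ∈ FIRST(bd)
Entry: A -> bd


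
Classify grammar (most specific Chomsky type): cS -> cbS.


LHS has context (more than one symbol) and |LHS| ≤ |RHS|
Classification: Type 1 (Context-Sensitive)


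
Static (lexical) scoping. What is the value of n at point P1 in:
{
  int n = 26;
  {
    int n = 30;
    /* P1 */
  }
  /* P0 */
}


n declared in the same block as P1
n = 30


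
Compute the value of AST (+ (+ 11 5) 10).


Evaluate inner: (+ 11 5) = 16
Evaluate root: (+ 16 10) = 26
Result: 26


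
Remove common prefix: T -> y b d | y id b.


Common prefix: 'y'
Factored: T -> y T', T' -> b d | id b


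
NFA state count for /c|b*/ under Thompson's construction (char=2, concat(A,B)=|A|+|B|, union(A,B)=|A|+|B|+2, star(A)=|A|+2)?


Syntax tree has 2 char leaf(s), 1 union(s), 1 star(s)
chars contribute 2×2 = 4; each union adds +2; each star adds +2
Total: 4 + 2 + 2 = 8 states


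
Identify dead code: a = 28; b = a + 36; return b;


a is read by b's definition; b is returned
No dead code


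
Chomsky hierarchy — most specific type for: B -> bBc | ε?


Single nonterminal LHS, but b^n c^n is not regular
Classification: Type 2 (Context-Free)


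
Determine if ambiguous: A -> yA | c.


right-linear, alternatives start with distinct terminals 'y' vs 'c': unique leftmost derivation
Unambiguous


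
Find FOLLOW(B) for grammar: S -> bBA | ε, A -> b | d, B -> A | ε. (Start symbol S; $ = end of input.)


$ ∈ FOLLOW(S). For each A -> αBβ: add FIRST(β)\{ε} to FOLLOW(B); if β nullable, add FOLLOW(A).
FOLLOW(B) = {b, d}


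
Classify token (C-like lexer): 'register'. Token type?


Pattern: reserved word
Type: KEYWORD


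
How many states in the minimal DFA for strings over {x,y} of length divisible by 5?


Track length mod 5: states 0..4, accept at 0
Minimal DFA: 5 states


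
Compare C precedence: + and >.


'+' is additive (level 9); '>' is relational (level 7)
Higher level binds tighter
'+' has higher precedence than '>'


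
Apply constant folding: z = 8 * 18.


8 * 18 = 144 at compile time
Optimized: z = 144


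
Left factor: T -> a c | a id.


Common prefix: 'a'
Factored: T -> a T', T' -> c | id


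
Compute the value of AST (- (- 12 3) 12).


Evaluate inner: (- 12 3) = 9
Evaluate root: (- 9 12) = -3
Result: -3


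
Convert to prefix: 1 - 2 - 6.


left-to-right (same/higher precedence on left): tree is (- (- 1 2) 6)
Prefix: - - 1 2 6


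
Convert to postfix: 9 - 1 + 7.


Left to right (same or higher precedence on left)
Postfix: 9 1 - 7 +


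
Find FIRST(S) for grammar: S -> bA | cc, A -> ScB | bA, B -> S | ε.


Per alternative of S: FIRST(bA) = {b}; FIRST(cc) = {c}
FIRST(S) = {b, c}


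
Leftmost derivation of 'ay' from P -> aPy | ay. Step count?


Derivation: P => ay
Steps: 1


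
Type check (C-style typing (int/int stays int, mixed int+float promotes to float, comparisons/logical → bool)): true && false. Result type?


Operand types: bool && bool
Rule: logical operators take bool operands and yield bool
Result type: bool


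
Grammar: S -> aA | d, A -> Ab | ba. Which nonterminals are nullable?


A nonterminal is nullable iff some alternative derives ε (directly, or every symbol in it is nullable)
Nullable: {}


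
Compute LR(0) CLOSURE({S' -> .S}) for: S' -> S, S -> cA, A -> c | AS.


Start: S' -> .S
For each item with dot before a nonterminal B, add B -> .γ for every B-production
Closure: [S' -> .S, S -> .cA]


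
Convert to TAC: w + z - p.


Break into single-operator statements:
t1 = w + z
t2 = t1 - p


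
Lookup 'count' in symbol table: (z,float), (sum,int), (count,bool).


Lookup 'count' → type bool


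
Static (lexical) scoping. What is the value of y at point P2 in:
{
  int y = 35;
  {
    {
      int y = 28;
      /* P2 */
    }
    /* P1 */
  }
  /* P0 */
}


y declared in the same block as P2
y = 28


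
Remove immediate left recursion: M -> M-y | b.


Left-recursive alternatives: M-y; non-recursive: b
Introduce M': M -> bM', M' -> -yM' | ε


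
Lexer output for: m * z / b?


Scan left to right, longest-match per lexeme
Tokens: ID(m), OP(*), ID(z), OP(/), ID(b)


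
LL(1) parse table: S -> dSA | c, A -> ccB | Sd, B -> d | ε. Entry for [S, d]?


For [S, d]: 'd' ∈ FIRST(dSA)
Entry: S -> dSA


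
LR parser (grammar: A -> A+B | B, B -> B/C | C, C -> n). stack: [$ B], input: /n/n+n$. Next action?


shift '/' to continue B -> B/C
Action: shift


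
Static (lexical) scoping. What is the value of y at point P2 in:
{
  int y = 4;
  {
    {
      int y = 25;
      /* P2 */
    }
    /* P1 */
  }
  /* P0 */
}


y declared in the same block as P2
y = 25


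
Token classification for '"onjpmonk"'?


Pattern: double-quoted sequence
Type: STRING_LITERAL


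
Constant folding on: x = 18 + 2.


18 + 2 = 20 at compile time
Optimized: x = 20


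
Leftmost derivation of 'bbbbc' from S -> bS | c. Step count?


Derivation: S => bS => bbS => bbbS => bbbbS => bbbbc
Steps: 5


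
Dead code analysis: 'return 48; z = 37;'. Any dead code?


statement follows a return and is unreachable
Dead: 'z = 37'


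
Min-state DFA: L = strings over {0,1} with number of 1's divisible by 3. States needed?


Track (count of 1) mod 3: states 0..2, accept at 0
Minimal DFA: 3 states


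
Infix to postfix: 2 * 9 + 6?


Left to right (same or higher precedence on left)
Postfix: 2 9 * 6 +


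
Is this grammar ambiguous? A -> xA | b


right-linear, alternatives start with distinct terminals 'x' vs 'b': unique leftmost derivation
Unambiguous


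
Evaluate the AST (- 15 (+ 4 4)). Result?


Evaluate inner: (+ 4 4) = 8
Evaluate root: (- 15 8) = 7
Result: 7


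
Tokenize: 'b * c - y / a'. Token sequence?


Scan left to right, longest-match per lexeme
Tokens: ID(b), OP(*), ID(c), OP(-), ID(y), OP(/), ID(a)


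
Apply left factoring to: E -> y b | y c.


Common prefix: 'y'
Factored: E -> y E', E' -> b | c


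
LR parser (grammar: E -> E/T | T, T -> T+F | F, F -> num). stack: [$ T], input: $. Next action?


lookahead ∉ {+} so T won't extend; reduce E -> T
Action: reduce (E -> T)


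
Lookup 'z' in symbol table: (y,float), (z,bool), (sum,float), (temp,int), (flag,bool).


Lookup 'z' → type bool


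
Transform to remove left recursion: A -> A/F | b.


Left-recursive alternatives: A/F; non-recursive: b
Introduce A': A -> bA', A' -> /FA' | ε


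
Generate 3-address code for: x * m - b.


Break into single-operator statements:
t1 = x * m
t2 = t1 - b


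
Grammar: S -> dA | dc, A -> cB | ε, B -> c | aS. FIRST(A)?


Per alternative of A: FIRST(cB) = {c}; FIRST(ε) = {ε}
FIRST(A) = {c, ε}


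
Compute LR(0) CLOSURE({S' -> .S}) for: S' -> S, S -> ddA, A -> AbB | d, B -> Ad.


Start: S' -> .S
For each item with dot before a nonterminal B, add B -> .γ for every B-production
Closure: [S' -> .S, S -> .ddA]


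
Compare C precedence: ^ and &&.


'^' is bitwise XOR (level 4); '&&' is logical AND (level 2)
Higher level binds tighter
'^' has higher precedence than '&&'


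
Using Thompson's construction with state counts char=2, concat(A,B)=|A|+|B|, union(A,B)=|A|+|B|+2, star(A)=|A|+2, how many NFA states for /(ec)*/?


Syntax tree has 2 char leaf(s), 0 union(s), 1 star(s)
chars contribute 2×2 = 4; each union adds +2; each star adds +2
Total: 4 + 0 + 2 = 6 states


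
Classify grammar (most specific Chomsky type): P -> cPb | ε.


Single nonterminal LHS, but c^n b^n is not regular
Classification: Type 2 (Context-Free)


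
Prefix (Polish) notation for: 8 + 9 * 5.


'*' binds tighter: tree is (+ 8 (* 9 5))
Prefix: + 8 * 9 5


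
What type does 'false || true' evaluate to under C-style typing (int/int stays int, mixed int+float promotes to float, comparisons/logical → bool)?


Operand types: bool || bool
Rule: logical operators take bool operands and yield bool
Result type: bool


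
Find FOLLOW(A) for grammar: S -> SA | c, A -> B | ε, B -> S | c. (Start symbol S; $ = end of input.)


$ ∈ FOLLOW(S). For each A -> αBβ: add FIRST(β)\{ε} to FOLLOW(B); if β nullable, add FOLLOW(A).
FOLLOW(A) = {$, c}


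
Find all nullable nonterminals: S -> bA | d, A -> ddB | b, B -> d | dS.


A nonterminal is nullable iff some alternative derives ε (directly, or every symbol in it is nullable)
Nullable: {}


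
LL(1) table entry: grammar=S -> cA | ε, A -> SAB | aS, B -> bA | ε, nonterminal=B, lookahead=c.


For [B, c]: ε is nullable and 'c' ∈ FOLLOW(B)
Entry: B -> ε


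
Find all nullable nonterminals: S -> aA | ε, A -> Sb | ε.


A nonterminal is nullable iff some alternative derives ε (directly, or every symbol in it is nullable)
Nullable: {A, S}


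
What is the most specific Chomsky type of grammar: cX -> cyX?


LHS has context (more than one symbol) and |LHS| ≤ |RHS|
Classification: Type 1 (Context-Sensitive)


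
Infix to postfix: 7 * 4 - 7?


Left to right (same or higher precedence on left)
Postfix: 7 4 * 7 -


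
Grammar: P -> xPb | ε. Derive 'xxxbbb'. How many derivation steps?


Derivation: P => xPb => xxPbb => xxxPbbb => xxxbbb
Steps: 4


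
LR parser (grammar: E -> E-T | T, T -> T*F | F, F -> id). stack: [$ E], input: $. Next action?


start symbol E on stack, input exhausted
Action: accept


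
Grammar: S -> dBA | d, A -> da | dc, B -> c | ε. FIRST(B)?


Per alternative of B: FIRST(c) = {c}; FIRST(ε) = {ε}
FIRST(B) = {c, ε}


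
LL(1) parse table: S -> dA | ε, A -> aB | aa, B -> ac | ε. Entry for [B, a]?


For [B, a]: 'a' ∈ FIRST(ac)
Entry: B -> ac


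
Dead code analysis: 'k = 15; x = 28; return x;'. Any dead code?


k is assigned but never read
Dead: 'k = 15'


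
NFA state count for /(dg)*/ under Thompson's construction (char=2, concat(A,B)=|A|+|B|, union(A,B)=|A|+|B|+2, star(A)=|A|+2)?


Syntax tree has 2 char leaf(s), 0 union(s), 1 star(s)
chars contribute 2×2 = 4; each union adds +2; each star adds +2
Total: 4 + 0 + 2 = 6 states


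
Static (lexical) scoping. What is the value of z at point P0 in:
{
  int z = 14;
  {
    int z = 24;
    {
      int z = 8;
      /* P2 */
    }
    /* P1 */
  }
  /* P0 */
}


z declared in the same block as P0
z = 14


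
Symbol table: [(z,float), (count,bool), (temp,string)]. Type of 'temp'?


Lookup 'temp' → type string


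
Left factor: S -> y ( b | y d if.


Common prefix: 'y'
Factored: S -> y S', S' -> ( b | d if


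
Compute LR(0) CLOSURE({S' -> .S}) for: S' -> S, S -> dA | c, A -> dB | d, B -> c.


Start: S' -> .S
For each item with dot before a nonterminal B, add B -> .γ for every B-production
Closure: [S' -> .S, S -> .dA, S -> .c]


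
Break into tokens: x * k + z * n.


Scan left to right, longest-match per lexeme
Tokens: ID(x), OP(*), ID(k), OP(+), ID(z), OP(*), ID(n)


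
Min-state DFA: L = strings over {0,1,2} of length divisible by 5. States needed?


Track length mod 5: states 0..4, accept at 0
Minimal DFA: 5 states


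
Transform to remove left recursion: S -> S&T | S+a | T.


Left-recursive alternatives: S&T, S+a; non-recursive: T
Introduce S': S -> TS', S' -> &TS' | +aS' | ε


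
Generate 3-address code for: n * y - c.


Break into single-operator statements:
t1 = n * y
t2 = t1 - c


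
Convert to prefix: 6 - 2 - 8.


left-to-right (same/higher precedence on left): tree is (- (- 6 2) 8)
Prefix: - - 6 2 8


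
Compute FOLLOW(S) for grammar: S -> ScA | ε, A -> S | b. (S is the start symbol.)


$ ∈ FOLLOW(S). For each A -> αBβ: add FIRST(β)\{ε} to FOLLOW(B); if β nullable, add FOLLOW(A).
FOLLOW(S) = {$, c}


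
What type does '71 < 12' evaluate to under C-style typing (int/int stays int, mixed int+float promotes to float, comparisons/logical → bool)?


Operand types: int < int
Rule: comparison yields bool
Result type: bool


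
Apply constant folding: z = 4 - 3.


4 - 3 = 1 at compile time
Optimized: z = 1


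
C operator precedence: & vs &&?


'&' is bitwise AND (level 5); '&&' is logical AND (level 2)
Higher level binds tighter
'&' has higher precedence than '&&'


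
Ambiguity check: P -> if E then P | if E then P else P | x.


dangling else: 'if E then if E then x else x' parses two ways
Ambiguous


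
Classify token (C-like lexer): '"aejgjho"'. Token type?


Pattern: double-quoted sequence
Type: STRING_LITERAL


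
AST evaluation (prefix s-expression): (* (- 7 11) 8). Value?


Evaluate inner: (- 7 11) = -4
Evaluate root: (* -4 8) = -32
Result: -32


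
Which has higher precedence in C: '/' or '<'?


'/' is multiplicative (level 10); '<' is relational (level 7)
Higher level binds tighter
'/' has higher precedence than '<'


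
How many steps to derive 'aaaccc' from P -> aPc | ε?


Derivation: P => aPc => aaPcc => aaaPccc => aaaccc
Steps: 4


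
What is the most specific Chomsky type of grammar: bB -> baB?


LHS has context (more than one symbol) and |LHS| ≤ |RHS|
Classification: Type 1 (Context-Sensitive)


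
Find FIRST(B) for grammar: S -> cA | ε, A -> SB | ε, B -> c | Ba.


Per alternative of B: FIRST(c) = {c}; FIRST(Ba) = {c}
FIRST(B) = {c}


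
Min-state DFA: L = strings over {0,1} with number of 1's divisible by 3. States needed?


Track (count of 1) mod 3: states 0..2, accept at 0
Minimal DFA: 3 states


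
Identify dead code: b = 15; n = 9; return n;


b is assigned but never read
Dead: 'b = 15'


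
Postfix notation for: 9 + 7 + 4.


Left to right (same or higher precedence on left)
Postfix: 9 7 + 4 +


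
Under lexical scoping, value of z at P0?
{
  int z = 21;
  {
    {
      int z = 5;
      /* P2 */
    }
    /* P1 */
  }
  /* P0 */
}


z declared in the same block as P0
z = 21


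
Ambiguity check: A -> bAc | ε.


balanced b^n…c^n: each string has a unique parse
Unambiguous


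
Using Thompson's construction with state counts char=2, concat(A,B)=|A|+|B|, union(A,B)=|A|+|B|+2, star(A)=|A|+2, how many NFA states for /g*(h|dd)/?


Syntax tree has 4 char leaf(s), 1 union(s), 1 star(s)
chars contribute 4×2 = 8; each union adds +2; each star adds +2
Total: 8 + 2 + 2 = 12 states


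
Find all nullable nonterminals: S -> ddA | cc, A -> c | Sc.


A nonterminal is nullable iff some alternative derives ε (directly, or every symbol in it is nullable)
Nullable: {}


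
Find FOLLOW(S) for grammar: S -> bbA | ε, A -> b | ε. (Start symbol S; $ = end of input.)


$ ∈ FOLLOW(S). For each A -> αBβ: add FIRST(β)\{ε} to FOLLOW(B); if β nullable, add FOLLOW(A).
FOLLOW(S) = {$}


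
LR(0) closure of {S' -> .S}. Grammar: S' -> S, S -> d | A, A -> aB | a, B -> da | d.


Start: S' -> .S
For each item with dot before a nonterminal B, add B -> .γ for every B-production
Closure: [S' -> .S, S -> .d, S -> .A, A -> .aB, A -> .a]


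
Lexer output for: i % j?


Scan left to right, longest-match per lexeme
Tokens: ID(i), OP(%), ID(j)


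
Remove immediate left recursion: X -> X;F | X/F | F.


Left-recursive alternatives: X;F, X/F; non-recursive: F
Introduce X': X -> FX', X' -> ;FX' | /FX' | ε


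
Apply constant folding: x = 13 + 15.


13 + 15 = 28 at compile time
Optimized: x = 28


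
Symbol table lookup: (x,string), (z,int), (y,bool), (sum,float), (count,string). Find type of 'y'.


Lookup 'y' → type bool


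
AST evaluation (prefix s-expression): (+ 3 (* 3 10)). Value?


Evaluate inner: (* 3 10) = 30
Evaluate root: (+ 3 30) = 33
Result: 33


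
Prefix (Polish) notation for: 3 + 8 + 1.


left-to-right (same/higher precedence on left): tree is (+ (+ 3 8) 1)
Prefix: + + 3 8 1


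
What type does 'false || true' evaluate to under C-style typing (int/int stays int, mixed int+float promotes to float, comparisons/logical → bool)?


Operand types: bool || bool
Rule: logical operators take bool operands and yield bool
Result type: bool


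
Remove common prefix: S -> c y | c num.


Common prefix: 'c'
Factored: S -> c S', S' -> y | num


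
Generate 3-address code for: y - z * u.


Break into single-operator statements:
t1 = z * u
t2 = y - t1


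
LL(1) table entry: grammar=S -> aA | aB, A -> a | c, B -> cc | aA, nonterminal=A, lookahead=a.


For [A, a]: 'a' ∈ FIRST(a)
Entry: A -> a


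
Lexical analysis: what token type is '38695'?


Pattern: digits only
Type: INTEGER_LITERAL


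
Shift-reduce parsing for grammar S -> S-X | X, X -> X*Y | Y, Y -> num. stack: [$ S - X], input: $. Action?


handle 'S-X' on top; lookahead ∈ FOLLOW(S) = {-, $}
Action: reduce (S -> S-X)


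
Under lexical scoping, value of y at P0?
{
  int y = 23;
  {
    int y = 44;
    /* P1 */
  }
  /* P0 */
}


y declared in the same block as P0
y = 23


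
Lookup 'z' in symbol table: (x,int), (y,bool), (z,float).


Lookup 'z' → type float


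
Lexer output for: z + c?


Scan left to right, longest-match per lexeme
Tokens: ID(z), OP(+), ID(c)


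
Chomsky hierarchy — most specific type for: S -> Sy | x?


Left-linear: every RHS is a terminal or one nonterminal followed by a terminal
Classification: Type 3 (Regular)


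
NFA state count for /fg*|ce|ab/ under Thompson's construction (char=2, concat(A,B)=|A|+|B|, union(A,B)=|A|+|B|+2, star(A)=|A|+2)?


Syntax tree has 6 char leaf(s), 2 union(s), 1 star(s)
chars contribute 6×2 = 12; each union adds +2; each star adds +2
Total: 12 + 4 + 2 = 18 states


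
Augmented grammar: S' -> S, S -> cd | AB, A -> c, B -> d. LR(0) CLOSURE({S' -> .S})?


Start: S' -> .S
For each item with dot before a nonterminal B, add B -> .γ for every B-production
Closure: [S' -> .S, S -> .cd, S -> .AB, A -> .c]


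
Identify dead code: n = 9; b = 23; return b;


n is assigned but never read
Dead: 'n = 9'


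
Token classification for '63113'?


Pattern: digits only
Type: INTEGER_LITERAL


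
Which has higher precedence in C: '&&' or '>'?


'>' is relational (level 7); '&&' is logical AND (level 2)
Higher level binds tighter
'>' has higher precedence than '&&'


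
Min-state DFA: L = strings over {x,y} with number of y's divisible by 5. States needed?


Track (count of y) mod 5: states 0..4, accept at 0
Minimal DFA: 5 states


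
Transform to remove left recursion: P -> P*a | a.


Left-recursive alternatives: P*a; non-recursive: a
Introduce P': P -> aP', P' -> *aP' | ε


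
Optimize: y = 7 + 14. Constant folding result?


7 + 14 = 21 at compile time
Optimized: y = 21


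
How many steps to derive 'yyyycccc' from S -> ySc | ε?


Derivation: S => ySc => yyScc => yyySccc => yyyyScccc => yyyycccc
Steps: 5


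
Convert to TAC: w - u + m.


Break into single-operator statements:
t1 = w - u
t2 = t1 + m


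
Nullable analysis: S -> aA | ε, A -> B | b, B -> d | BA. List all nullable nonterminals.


A nonterminal is nullable iff some alternative derives ε (directly, or every symbol in it is nullable)
Nullable: {S}


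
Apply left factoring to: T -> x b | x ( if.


Common prefix: 'x'
Factored: T -> x T', T' -> b | ( if


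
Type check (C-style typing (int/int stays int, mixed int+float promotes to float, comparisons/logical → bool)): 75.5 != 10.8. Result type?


Operand types: float != float
Rule: comparison yields bool
Result type: bool


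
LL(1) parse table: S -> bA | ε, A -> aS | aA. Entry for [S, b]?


For [S, b]: 'b' ∈ FIRST(bA)
Entry: S -> bA


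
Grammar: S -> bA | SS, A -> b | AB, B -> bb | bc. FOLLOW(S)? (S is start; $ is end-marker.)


$ ∈ FOLLOW(S). For each A -> αBβ: add FIRST(β)\{ε} to FOLLOW(B); if β nullable, add FOLLOW(A).
FOLLOW(S) = {$, b}


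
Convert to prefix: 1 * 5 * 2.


left-to-right (same/higher precedence on left): tree is (* (* 1 5) 2)
Prefix: * * 1 5 2


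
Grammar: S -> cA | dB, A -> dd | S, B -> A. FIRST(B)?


Per alternative of B: FIRST(A) = {c, d}
FIRST(B) = {c, d}


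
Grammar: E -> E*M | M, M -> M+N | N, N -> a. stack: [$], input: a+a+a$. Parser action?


no handle on stack; shift 'a'
Action: shift


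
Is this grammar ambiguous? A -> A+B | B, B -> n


precedence layered via separate nonterminal B: deterministic
Unambiguous


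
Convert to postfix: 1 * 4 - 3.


Left to right (same or higher precedence on left)
Postfix: 1 4 * 3 -


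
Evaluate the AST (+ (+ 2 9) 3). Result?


Evaluate inner: (+ 2 9) = 11
Evaluate root: (+ 11 3) = 14
Result: 14


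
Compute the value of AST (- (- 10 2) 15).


Evaluate inner: (- 10 2) = 8
Evaluate root: (- 8 15) = -7
Result: -7


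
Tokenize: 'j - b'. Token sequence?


Scan left to right, longest-match per lexeme
Tokens: ID(j), OP(-), ID(b)


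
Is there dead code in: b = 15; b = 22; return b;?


first assignment to b is overwritten before any read
Dead: 'b = 15'


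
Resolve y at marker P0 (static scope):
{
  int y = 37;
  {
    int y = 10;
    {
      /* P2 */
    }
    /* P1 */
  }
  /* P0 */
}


y declared in the same block as P0
y = 37


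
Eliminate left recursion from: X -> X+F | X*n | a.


Left-recursive alternatives: X+F, X*n; non-recursive: a
Introduce X': X -> aX', X' -> +FX' | *nX' | ε


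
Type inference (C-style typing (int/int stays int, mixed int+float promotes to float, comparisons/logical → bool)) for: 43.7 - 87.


Operand types: float - int
Rule: mixed int/float promotes to float; int/int stays int
Result type: float


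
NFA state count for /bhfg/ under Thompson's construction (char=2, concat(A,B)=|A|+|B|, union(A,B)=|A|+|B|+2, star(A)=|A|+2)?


Syntax tree has 4 char leaf(s), 0 union(s), 0 star(s)
chars contribute 4×2 = 8; each union adds +2; each star adds +2
Total: 8 + 0 + 0 = 8 states


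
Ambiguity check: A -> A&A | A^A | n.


'n&n^n' has two parse trees (no precedence encoded between & and ^)
Ambiguous


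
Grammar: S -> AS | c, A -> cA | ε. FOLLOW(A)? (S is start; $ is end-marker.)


$ ∈ FOLLOW(S). For each A -> αBβ: add FIRST(β)\{ε} to FOLLOW(B); if β nullable, add FOLLOW(A).
FOLLOW(A) = {c}


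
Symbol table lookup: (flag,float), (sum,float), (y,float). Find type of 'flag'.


Lookup 'flag' → type float


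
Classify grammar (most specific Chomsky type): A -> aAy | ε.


Single nonterminal LHS, but a^n y^n is not regular
Classification: Type 2 (Context-Free)


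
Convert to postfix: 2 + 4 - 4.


Left to right (same or higher precedence on left)
Postfix: 2 4 + 4 -


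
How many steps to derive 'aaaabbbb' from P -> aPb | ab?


Derivation: P => aPb => aaPbb => aaaPbbb => aaaabbbb
Steps: 4


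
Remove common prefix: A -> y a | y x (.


Common prefix: 'y'
Factored: A -> y A', A' -> a | x (


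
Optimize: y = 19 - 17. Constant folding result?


19 - 17 = 2 at compile time
Optimized: y = 2


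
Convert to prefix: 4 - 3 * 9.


'*' binds tighter: tree is (- 4 (* 3 9))
Prefix: - 4 * 3 9


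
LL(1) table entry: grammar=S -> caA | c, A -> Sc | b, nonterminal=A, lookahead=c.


For [A, c]: 'c' ∈ FIRST(Sc)
Entry: A -> Sc


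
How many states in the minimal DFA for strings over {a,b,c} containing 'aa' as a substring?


KMP-style automaton: 2 progress states + 1 absorbing accept = 3
Minimal DFA: 3 states


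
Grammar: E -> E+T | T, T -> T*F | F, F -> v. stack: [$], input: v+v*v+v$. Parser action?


no handle on stack; shift 'v'
Action: shift


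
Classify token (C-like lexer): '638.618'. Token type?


Pattern: digits with a decimal point
Type: FLOAT_LITERAL


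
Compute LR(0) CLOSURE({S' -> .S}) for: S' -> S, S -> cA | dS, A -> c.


Start: S' -> .S
For each item with dot before a nonterminal B, add B -> .γ for every B-production
Closure: [S' -> .S, S -> .cA, S -> .dS]


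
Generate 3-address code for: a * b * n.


Break into single-operator statements:
t1 = a * b
t2 = t1 * n


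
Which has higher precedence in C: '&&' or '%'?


'%' is multiplicative (level 10); '&&' is logical AND (level 2)
Higher level binds tighter
'%' has higher precedence than '&&'


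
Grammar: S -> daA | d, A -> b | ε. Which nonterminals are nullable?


A nonterminal is nullable iff some alternative derives ε (directly, or every symbol in it is nullable)
Nullable: {A}


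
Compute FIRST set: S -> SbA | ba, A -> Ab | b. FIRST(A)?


Per alternative of A: FIRST(Ab) = {b}; FIRST(b) = {b}
FIRST(A) = {b}


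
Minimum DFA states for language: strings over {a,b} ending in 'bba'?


Track the longest suffix of input matching a prefix of 'bba': 4 classes (prefixes of length 0..3)
Minimal DFA: 4 states


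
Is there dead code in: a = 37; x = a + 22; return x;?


a is read by x's definition; x is returned
No dead code


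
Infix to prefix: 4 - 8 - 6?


left-to-right (same/higher precedence on left): tree is (- (- 4 8) 6)
Prefix: - - 4 8 6


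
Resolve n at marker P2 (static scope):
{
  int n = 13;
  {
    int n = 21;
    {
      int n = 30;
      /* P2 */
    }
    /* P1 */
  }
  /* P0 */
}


n declared in the same block as P2
n = 30


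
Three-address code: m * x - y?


Break into single-operator statements:
t1 = m * x
t2 = t1 - y


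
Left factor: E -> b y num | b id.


Common prefix: 'b'
Factored: E -> b E', E' -> y num | id


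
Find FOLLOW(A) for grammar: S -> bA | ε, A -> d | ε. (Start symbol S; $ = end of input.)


$ ∈ FOLLOW(S). For each A -> αBβ: add FIRST(β)\{ε} to FOLLOW(B); if β nullable, add FOLLOW(A).
FOLLOW(A) = {$}


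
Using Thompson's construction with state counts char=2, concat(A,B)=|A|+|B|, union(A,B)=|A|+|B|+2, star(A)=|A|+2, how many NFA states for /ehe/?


Syntax tree has 3 char leaf(s), 0 union(s), 0 star(s)
chars contribute 3×2 = 6; each union adds +2; each star adds +2
Total: 6 + 0 + 0 = 6 states


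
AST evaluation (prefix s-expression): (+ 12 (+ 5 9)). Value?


Evaluate inner: (+ 5 9) = 14
Evaluate root: (+ 12 14) = 26
Result: 26


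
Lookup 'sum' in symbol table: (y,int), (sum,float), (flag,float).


Lookup 'sum' → type float


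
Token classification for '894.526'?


Pattern: digits with a decimal point
Type: FLOAT_LITERAL


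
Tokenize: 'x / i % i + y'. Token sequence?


Scan left to right, longest-match per lexeme
Tokens: ID(x), OP(/), ID(i), OP(%), ID(i), OP(+), ID(y)


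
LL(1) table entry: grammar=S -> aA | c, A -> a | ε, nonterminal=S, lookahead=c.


For [S, c]: 'c' ∈ FIRST(c)
Entry: S -> c


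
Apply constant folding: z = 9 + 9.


9 + 9 = 18 at compile time
Optimized: z = 18


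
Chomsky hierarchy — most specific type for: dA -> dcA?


LHS has context (more than one symbol) and |LHS| ≤ |RHS|
Classification: Type 1 (Context-Sensitive)


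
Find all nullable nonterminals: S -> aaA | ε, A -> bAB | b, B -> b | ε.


A nonterminal is nullable iff some alternative derives ε (directly, or every symbol in it is nullable)
Nullable: {B, S}
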